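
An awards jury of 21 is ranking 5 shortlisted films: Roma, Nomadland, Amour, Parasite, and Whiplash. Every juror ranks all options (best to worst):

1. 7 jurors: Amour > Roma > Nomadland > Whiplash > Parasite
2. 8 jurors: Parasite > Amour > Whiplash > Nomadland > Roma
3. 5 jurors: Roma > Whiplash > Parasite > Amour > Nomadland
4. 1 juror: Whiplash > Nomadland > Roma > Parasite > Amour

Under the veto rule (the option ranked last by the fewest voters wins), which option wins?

Whiplash

Last-place votes: Roma 8, Nomadland 5, Amour 1, Parasite 7, Whiplash 0.
Whiplash is ranked last by the fewest voters, so Whiplash wins.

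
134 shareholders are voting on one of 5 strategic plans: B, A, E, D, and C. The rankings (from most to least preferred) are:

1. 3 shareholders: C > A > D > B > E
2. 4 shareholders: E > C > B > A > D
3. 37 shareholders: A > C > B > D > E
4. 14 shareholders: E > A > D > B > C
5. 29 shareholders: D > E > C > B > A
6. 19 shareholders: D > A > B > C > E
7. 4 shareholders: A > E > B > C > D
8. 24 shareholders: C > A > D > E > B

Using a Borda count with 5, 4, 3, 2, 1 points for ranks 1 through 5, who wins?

B: 3·2 + 4·3 + 37·3 + 14·2 + 29·2 + 19·3 + 4·3 + 24·1 = 308
A: 3·4 + 4·2 + 37·5 + 14·4 + 29·1 + 19·4 + 4·5 + 24·4 = 482
E: 3·1 + 4·5 + 37·1 + 14·5 + 29·4 + 19·1 + 4·4 + 24·2 = 329
D: 3·3 + 4·1 + 37·2 + 14·3 + 29·5 + 19·5 + 4·1 + 24·3 = 445
C: 3·5 + 4·4 + 37·4 + 14·1 + 29·3 + 19·2 + 4·2 + 24·5 = 446
A has the highest Borda score (482).

A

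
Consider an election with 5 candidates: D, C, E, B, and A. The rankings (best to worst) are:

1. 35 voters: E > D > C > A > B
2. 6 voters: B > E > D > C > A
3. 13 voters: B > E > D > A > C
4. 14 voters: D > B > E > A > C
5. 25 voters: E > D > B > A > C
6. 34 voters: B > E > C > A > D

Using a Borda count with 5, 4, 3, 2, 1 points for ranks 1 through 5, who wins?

E

D: 35·4 + 6·3 + 13·3 + 14·5 + 25·4 + 34·1 = 401
C: 35·3 + 6·2 + 13·1 + 14·1 + 25·1 + 34·3 = 271
E: 35·5 + 6·4 + 13·4 + 14·3 + 25·5 + 34·4 = 554
B: 35·1 + 6·5 + 13·5 + 14·4 + 25·3 + 34·5 = 431
A: 35·2 + 6·1 + 13·2 + 14·2 + 25·2 + 34·2 = 248
E has the highest Borda score (554).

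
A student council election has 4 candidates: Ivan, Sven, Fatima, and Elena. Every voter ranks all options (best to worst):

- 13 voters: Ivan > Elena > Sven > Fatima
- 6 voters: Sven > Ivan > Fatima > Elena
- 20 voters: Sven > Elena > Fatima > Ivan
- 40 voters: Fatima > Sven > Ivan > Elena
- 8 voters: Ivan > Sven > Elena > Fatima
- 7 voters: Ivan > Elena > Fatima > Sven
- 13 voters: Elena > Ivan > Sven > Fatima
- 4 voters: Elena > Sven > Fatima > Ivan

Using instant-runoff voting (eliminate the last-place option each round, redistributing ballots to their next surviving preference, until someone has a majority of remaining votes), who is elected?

Round 1: Ivan 28, Sven 26, Fatima 40, Elena 17. Eliminate Elena.
Round 2: Ivan 41, Sven 30, Fatima 40. Eliminate Sven.
Round 3: Ivan 47, Fatima 64. Fatima has a majority.

Fatima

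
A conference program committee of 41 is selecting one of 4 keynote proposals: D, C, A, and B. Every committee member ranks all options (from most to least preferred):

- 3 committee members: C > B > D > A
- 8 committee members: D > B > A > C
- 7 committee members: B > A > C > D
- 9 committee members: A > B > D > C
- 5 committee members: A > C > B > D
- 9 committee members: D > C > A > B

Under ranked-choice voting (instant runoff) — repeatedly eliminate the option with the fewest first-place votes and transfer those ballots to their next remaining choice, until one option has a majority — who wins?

A

Round 1: D 17, C 3, A 14, B 7. Eliminate C.
Round 2: D 17, A 14, B 10. Eliminate B.
Round 3: D 20, A 21. A has a majority.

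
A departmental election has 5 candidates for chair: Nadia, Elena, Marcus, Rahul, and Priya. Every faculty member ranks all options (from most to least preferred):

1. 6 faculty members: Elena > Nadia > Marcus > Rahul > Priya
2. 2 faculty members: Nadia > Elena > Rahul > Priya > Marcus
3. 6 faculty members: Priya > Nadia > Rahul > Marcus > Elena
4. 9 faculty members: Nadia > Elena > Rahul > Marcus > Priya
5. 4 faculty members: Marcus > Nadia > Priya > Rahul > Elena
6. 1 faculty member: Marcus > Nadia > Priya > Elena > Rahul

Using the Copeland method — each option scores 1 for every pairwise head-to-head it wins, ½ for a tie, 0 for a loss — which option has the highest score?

Nadia

Nadia: beats Elena, Marcus, Rahul, and Priya → score 4.
Elena: beats Marcus, Rahul, and Priya; loses to Nadia → score 3.
Marcus: beats Priya; loses to Nadia, Elena, and Rahul → score 1.
Rahul: beats Marcus and Priya; loses to Nadia and Elena → score 2.
Priya: loses to Nadia, Elena, Marcus, and Rahul → score 0.
Nadia has the best pairwise record.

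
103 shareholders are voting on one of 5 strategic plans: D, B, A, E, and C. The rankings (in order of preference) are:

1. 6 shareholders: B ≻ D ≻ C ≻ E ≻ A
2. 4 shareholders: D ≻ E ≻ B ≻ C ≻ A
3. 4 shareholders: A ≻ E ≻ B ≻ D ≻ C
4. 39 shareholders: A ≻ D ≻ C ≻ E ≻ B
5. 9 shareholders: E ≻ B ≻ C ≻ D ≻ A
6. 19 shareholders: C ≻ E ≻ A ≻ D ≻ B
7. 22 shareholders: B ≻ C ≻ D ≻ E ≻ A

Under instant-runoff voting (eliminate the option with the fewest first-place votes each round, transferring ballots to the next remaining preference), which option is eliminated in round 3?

C

Round 1: D 4, B 28, A 43, E 9, C 19. Eliminate D.
Round 2: B 28, A 43, E 13, C 19. Eliminate E.
Round 3: B 41, A 43, C 19. Eliminate C.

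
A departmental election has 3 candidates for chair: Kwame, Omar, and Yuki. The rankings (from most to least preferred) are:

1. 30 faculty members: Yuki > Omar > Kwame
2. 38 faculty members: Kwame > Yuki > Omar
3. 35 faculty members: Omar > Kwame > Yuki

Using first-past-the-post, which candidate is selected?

First-place votes: Kwame 38, Omar 35, Yuki 30.
Kwame has the most first-place votes.

Kwame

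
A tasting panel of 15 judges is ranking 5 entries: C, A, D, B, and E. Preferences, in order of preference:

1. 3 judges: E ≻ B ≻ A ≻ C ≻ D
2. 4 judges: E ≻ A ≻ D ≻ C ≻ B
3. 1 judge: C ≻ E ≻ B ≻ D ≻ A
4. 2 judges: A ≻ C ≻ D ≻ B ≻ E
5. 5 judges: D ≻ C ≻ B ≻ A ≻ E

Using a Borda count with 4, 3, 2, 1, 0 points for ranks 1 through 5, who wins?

C: 3·1 + 4·1 + 1·4 + 2·3 + 5·3 = 32
A: 3·2 + 4·3 + 1·0 + 2·4 + 5·1 = 31
D: 3·0 + 4·2 + 1·1 + 2·2 + 5·4 = 33
B: 3·3 + 4·0 + 1·2 + 2·1 + 5·2 = 23
E: 3·4 + 4·4 + 1·3 + 2·0 + 5·0 = 31
D has the highest Borda score (33).

D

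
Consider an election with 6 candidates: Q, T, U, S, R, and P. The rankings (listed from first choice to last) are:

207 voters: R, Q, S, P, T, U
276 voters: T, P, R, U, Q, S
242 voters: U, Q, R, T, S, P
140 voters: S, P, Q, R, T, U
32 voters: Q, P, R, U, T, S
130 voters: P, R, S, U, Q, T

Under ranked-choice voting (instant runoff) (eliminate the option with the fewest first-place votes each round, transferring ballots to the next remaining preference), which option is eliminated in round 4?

Round 1: Q 32, T 276, U 242, S 140, R 207, P 130. Eliminate Q.
Round 2: T 276, U 242, S 140, R 207, P 162. Eliminate S.
Round 3: T 276, U 242, R 207, P 302. Eliminate R.
Round 4: T 276, U 242, P 509. Eliminate U.

U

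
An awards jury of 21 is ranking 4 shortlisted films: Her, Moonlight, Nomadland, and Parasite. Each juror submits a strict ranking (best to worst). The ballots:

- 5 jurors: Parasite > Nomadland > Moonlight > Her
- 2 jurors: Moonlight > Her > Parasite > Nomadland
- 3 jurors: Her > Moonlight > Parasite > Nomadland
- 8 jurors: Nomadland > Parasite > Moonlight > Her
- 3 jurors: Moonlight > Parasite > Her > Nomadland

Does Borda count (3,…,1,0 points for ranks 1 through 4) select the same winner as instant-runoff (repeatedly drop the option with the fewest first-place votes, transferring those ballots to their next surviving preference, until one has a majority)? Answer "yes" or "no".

Borda — scores: Her 16, Moonlight 34, Nomadland 34, Parasite 42. Winner: Parasite.
Instant-runoff — R1 Her 3, Moonlight 5, Nomadland 8, Parasite 5 (Her out); R2 Moonlight 8, Nomadland 8, Parasite 5 (Parasite out); R3 Moonlight 8, Nomadland 13 (Nomadland winner). Winner: Nomadland.
The two methods disagree.

no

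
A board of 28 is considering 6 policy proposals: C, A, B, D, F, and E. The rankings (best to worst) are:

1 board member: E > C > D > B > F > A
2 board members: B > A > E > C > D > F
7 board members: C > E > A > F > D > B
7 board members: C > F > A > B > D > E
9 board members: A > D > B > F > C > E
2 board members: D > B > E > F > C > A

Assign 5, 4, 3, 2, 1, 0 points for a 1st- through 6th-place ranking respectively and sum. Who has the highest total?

C: 1·4 + 2·2 + 7·5 + 7·5 + 9·1 + 2·1 = 89
A: 1·0 + 2·4 + 7·3 + 7·3 + 9·5 + 2·0 = 95
B: 1·2 + 2·5 + 7·0 + 7·2 + 9·3 + 2·4 = 61
D: 1·3 + 2·1 + 7·1 + 7·1 + 9·4 + 2·5 = 65
F: 1·1 + 2·0 + 7·2 + 7·4 + 9·2 + 2·2 = 65
E: 1·5 + 2·3 + 7·4 + 7·0 + 9·0 + 2·3 = 45
A has the highest Borda score (95).

A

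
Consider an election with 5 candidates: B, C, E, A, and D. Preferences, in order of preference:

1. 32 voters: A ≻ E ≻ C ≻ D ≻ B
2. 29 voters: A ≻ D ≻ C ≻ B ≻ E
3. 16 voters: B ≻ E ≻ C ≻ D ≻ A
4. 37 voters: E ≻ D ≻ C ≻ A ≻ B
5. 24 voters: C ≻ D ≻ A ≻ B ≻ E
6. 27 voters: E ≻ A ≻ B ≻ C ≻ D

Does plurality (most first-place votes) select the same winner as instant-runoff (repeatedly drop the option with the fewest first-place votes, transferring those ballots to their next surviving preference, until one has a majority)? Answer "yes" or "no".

Plurality — first-place votes: B 16, C 24, E 64, A 61, D 0. Winner: E.
Instant-runoff — R1 B 16, C 24, E 64, A 61, D 0 (D out); R2 B 16, C 24, E 64, A 61 (B out); R3 C 24, E 80, A 61 (C out); R4 E 80, A 85 (A winner). Winner: A.
The two methods disagree.

no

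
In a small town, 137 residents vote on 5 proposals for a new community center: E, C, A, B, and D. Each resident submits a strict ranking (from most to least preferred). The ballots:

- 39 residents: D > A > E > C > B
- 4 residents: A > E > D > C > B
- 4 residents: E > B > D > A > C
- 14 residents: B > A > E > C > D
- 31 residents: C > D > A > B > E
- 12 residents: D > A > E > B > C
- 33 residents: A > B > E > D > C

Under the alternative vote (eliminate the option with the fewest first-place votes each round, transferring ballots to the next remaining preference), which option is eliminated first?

Round 1: E 4, C 31, A 37, B 14, D 51. Eliminate E.

E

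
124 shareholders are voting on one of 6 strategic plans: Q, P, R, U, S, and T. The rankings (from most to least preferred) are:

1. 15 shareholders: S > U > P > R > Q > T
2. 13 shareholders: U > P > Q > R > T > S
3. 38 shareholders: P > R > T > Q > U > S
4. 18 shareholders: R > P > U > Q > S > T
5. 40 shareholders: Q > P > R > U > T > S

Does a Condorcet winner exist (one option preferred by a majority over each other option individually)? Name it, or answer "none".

P vs Q: 84–40 for P.
P vs R: 106–18 for P.
P vs U: 96–28 for P.
P vs S: 109–15 for P.
P vs T: 124–0 for P.
P beats every other option head-to-head.

P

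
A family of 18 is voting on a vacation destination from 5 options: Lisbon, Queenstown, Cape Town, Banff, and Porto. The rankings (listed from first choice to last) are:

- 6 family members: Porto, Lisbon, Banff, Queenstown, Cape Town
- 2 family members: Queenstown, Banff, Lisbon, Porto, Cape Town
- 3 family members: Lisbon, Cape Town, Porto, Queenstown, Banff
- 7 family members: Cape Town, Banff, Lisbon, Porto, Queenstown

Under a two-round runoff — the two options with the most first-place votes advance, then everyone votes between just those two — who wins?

Cape Town

Round 1 first-place votes: Lisbon 3, Queenstown 2, Cape Town 7, Banff 0, Porto 6.
Cape Town and Porto advance.
Runoff: Cape Town is preferred to Porto by 10 voters; Porto by 8.
Cape Town wins the runoff.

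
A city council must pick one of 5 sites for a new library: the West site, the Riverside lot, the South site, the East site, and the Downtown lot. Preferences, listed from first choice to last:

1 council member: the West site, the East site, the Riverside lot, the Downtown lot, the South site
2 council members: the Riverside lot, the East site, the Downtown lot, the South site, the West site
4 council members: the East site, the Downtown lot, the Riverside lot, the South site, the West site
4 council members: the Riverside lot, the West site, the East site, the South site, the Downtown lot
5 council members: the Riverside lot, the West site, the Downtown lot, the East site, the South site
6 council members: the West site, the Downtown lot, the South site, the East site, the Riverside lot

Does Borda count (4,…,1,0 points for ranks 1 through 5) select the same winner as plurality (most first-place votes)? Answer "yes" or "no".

no

Borda — scores: the West site 55, the Riverside lot 54, the South site 22, the East site 44, the Downtown lot 45. Winner: the West site.
Plurality — first-place votes: the West site 7, the Riverside lot 11, the South site 0, the East site 4, the Downtown lot 0. Winner: the Riverside lot.
The two methods disagree.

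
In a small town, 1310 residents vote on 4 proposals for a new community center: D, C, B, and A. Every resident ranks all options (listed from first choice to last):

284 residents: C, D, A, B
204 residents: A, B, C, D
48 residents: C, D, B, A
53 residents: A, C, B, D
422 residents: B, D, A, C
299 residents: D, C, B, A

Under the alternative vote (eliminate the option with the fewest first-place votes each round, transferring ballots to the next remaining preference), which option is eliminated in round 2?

Round 1: D 299, C 332, B 422, A 257. Eliminate A.
Round 2: D 299, C 385, B 626. Eliminate D.

D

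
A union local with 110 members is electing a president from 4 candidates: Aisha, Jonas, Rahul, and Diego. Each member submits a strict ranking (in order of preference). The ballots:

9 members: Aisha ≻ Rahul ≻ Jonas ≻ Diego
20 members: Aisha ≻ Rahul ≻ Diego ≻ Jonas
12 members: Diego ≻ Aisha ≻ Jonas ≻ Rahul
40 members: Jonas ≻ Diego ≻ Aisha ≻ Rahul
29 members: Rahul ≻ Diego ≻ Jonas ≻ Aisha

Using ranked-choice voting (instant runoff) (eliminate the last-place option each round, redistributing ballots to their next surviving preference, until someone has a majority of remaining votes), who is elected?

Round 1: Aisha 29, Jonas 40, Rahul 29, Diego 12. Eliminate Diego.
Round 2: Aisha 41, Jonas 40, Rahul 29. Eliminate Rahul.
Round 3: Aisha 41, Jonas 69. Jonas has a majority.

Jonas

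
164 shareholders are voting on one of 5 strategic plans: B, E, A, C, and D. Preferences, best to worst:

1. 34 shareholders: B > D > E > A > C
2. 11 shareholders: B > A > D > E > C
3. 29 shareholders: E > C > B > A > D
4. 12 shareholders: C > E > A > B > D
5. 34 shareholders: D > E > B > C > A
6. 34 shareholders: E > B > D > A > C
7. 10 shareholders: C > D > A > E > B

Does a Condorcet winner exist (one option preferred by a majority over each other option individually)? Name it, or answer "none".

Checking pairwise contests:
E beats B 119–45.
D beats E 89–75.
B beats A 142–22.
B beats C 113–51.
B beats D 120–44.
Every option loses at least one head-to-head, so there is no Condorcet winner.

none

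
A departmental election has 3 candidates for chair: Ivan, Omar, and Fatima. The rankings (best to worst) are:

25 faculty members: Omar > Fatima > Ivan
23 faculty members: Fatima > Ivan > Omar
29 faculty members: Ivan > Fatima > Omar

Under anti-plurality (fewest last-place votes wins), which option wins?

Last-place votes: Ivan 25, Omar 52, Fatima 0.
Fatima is ranked last by the fewest voters, so Fatima wins.

Fatima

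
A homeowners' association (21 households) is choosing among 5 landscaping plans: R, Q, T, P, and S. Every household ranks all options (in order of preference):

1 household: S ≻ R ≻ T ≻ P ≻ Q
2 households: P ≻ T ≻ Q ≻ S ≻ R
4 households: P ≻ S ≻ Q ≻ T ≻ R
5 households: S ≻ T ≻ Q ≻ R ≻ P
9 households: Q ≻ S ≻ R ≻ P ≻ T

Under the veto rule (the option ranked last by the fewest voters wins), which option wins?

S

Last-place votes: R 6, Q 1, T 9, P 5, S 0.
S is ranked last by the fewest voters, so S wins.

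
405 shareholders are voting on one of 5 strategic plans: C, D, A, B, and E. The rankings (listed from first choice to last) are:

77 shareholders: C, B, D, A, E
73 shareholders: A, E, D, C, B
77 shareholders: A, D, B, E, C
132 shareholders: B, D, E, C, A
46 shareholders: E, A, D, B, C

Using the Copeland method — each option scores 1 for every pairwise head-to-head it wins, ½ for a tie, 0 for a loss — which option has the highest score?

C: beats A; loses to D, B, and E → score 1.
D: beats C, A, and E; loses to B → score 3.
A: beats E; loses to C, D, and B → score 1.
B: beats C, D, A, and E → score 4.
E: beats C; loses to D, A, and B → score 1.
B has the best pairwise record.

B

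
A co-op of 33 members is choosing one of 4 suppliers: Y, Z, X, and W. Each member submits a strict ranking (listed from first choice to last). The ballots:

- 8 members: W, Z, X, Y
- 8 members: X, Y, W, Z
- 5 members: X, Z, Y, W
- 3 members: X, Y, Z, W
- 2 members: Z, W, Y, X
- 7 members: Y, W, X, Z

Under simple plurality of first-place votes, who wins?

First-place votes: Y 7, Z 2, X 16, W 8.
X has the most first-place votes.

X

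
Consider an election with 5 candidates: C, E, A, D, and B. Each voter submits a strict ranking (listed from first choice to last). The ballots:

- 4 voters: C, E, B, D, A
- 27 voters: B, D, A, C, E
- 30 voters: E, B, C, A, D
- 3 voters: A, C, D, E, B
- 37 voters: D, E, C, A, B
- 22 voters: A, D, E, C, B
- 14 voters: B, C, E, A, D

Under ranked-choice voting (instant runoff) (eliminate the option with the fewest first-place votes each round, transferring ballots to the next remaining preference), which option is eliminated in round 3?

E

Round 1: C 4, E 30, A 25, D 37, B 41. Eliminate C.
Round 2: E 34, A 25, D 37, B 41. Eliminate A.
Round 3: E 34, D 62, B 41. Eliminate E.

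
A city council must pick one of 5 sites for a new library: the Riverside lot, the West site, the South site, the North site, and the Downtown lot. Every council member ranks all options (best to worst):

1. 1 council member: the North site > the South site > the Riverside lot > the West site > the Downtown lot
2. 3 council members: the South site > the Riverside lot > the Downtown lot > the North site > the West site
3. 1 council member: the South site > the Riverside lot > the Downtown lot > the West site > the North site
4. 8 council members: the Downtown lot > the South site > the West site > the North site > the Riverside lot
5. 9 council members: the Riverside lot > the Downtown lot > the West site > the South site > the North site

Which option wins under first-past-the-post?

the Riverside lot

First-place votes: the Riverside lot 9, the West site 0, the South site 4, the North site 1, the Downtown lot 8.
the Riverside lot has the most first-place votes.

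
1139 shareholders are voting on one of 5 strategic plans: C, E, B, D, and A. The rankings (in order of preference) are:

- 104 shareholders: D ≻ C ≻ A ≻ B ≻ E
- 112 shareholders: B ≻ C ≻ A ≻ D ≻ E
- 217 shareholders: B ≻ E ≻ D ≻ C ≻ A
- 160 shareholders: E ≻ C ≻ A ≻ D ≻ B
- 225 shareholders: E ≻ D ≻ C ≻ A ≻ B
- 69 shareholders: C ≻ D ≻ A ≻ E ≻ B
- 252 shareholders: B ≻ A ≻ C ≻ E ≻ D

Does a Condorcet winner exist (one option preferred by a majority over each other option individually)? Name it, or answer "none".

B vs C: 581–558 for B.
B vs E: 685–454 for B.
B vs D: 581–558 for B.
B vs A: 581–558 for B.
B beats every other option head-to-head.

B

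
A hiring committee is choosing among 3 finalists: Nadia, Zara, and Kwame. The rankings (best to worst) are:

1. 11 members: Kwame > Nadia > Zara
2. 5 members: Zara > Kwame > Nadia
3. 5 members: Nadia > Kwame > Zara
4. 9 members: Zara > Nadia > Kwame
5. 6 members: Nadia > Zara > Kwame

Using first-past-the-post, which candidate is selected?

First-place votes: Nadia 11, Zara 14, Kwame 11.
Zara has the most first-place votes.

Zara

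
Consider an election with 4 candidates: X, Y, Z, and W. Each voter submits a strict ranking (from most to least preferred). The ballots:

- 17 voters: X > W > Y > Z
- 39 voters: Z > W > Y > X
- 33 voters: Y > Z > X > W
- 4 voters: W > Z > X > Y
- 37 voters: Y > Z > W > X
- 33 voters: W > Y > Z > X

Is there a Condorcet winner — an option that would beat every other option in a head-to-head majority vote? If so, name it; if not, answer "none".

none

Checking pairwise contests:
Y beats X 142–21.
W beats Y 93–70.
Y beats Z 120–43.
Z beats W 109–54.
Every option loses at least one head-to-head, so there is no Condorcet winner.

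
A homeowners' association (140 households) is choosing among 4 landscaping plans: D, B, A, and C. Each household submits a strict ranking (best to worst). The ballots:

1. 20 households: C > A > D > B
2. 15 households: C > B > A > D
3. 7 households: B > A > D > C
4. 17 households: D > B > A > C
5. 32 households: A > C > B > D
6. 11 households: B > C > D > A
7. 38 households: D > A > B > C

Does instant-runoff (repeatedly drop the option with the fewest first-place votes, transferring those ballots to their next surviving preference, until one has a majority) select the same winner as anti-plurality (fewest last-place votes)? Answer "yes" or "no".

Instant-runoff — R1 D 55, B 18, A 32, C 35 (B out); R2 D 55, A 39, C 46 (A out); R3 D 62, C 78 (C winner). Winner: C.
Anti-plurality — last-place votes: D 47, B 20, A 11, C 62. Winner: A.
The two methods disagree.

no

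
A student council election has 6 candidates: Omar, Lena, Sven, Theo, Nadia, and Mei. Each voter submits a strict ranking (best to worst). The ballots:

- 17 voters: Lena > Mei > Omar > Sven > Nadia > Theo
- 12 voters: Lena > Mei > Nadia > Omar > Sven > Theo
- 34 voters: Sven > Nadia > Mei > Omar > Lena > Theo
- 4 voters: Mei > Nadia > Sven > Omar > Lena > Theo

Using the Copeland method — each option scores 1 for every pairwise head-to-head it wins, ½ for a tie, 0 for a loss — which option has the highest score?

Sven

Omar: beats Lena and Theo; loses to Sven, Nadia, and Mei → score 2.
Lena: beats Theo; loses to Omar, Sven, Nadia, and Mei → score 1.
Sven: beats Omar, Lena, Theo, Nadia, and Mei → score 5.
Theo: loses to Omar, Lena, Sven, Nadia, and Mei → score 0.
Nadia: beats Omar, Lena, Theo, and Mei; loses to Sven → score 4.
Mei: beats Omar, Lena, and Theo; loses to Sven and Nadia → score 3.
Sven has the best pairwise record.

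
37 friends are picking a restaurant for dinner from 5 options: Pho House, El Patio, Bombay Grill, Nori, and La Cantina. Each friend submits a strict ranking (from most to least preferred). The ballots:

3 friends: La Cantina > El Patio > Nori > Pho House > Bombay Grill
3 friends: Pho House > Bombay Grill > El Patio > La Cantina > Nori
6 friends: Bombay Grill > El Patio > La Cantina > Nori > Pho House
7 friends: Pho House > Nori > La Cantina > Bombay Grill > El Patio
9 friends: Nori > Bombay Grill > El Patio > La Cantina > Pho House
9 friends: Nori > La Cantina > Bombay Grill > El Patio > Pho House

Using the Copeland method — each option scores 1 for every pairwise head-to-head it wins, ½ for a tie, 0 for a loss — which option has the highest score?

Nori

Pho House: loses to El Patio, Bombay Grill, Nori, and La Cantina → score 0.
El Patio: beats Pho House; loses to Bombay Grill, Nori, and La Cantina → score 1.
Bombay Grill: beats Pho House and El Patio; loses to Nori and La Cantina → score 2.
Nori: beats Pho House, El Patio, Bombay Grill, and La Cantina → score 4.
La Cantina: beats Pho House, El Patio, and Bombay Grill; loses to Nori → score 3.
Nori has the best pairwise record.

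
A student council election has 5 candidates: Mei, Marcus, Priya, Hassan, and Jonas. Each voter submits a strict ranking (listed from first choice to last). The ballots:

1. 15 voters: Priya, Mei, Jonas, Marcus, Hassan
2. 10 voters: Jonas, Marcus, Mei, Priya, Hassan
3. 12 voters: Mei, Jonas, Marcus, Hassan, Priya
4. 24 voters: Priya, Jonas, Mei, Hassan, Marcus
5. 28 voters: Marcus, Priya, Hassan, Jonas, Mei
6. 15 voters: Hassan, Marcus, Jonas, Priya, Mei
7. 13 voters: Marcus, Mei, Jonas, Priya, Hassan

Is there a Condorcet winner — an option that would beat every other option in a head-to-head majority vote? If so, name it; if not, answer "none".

Checking pairwise contests:
Marcus beats Mei 66–51.
Jonas beats Marcus 61–56.
Marcus beats Priya 78–39.
Mei beats Hassan 74–43.
Priya beats Jonas 67–50.
Every option loses at least one head-to-head, so there is no Condorcet winner.

none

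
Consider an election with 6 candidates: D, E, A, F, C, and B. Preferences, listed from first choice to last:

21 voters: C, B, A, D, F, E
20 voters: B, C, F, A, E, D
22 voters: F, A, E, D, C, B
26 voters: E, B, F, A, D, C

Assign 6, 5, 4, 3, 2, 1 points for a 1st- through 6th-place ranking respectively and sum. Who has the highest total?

D: 21·3 + 20·1 + 22·3 + 26·2 = 201
E: 21·1 + 20·2 + 22·4 + 26·6 = 305
A: 21·4 + 20·3 + 22·5 + 26·3 = 332
F: 21·2 + 20·4 + 22·6 + 26·4 = 358
C: 21·6 + 20·5 + 22·2 + 26·1 = 296
B: 21·5 + 20·6 + 22·1 + 26·5 = 377
B has the highest Borda score (377).

B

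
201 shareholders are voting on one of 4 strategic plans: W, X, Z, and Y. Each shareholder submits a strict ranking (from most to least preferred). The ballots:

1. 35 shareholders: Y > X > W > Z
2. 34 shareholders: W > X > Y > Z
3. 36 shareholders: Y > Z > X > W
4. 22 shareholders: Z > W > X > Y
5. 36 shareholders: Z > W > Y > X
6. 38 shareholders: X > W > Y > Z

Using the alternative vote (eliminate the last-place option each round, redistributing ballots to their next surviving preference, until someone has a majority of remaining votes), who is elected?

Round 1: W 34, X 38, Z 58, Y 71. Eliminate W.
Round 2: X 72, Z 58, Y 71. Eliminate Z.
Round 3: X 94, Y 107. Y has a majority.

Y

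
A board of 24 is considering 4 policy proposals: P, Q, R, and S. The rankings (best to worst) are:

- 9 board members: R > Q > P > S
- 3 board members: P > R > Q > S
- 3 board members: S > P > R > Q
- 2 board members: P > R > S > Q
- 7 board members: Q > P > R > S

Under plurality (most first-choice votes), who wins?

R

First-place votes: P 5, Q 7, R 9, S 3.
R has the most first-place votes.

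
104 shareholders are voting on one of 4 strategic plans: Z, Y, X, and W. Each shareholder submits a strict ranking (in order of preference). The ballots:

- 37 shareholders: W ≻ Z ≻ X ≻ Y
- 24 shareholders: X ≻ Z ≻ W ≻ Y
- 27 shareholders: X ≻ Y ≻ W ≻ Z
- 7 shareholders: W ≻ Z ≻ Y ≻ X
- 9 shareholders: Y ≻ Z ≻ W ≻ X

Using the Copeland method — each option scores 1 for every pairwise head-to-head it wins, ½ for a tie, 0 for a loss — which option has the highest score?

W

Z: beats Y and X; loses to W → score 2.
Y: loses to Z, X, and W → score 0.
X: beats Y; loses to Z and W → score 1.
W: beats Z, Y, and X → score 3.
W has the best pairwise record.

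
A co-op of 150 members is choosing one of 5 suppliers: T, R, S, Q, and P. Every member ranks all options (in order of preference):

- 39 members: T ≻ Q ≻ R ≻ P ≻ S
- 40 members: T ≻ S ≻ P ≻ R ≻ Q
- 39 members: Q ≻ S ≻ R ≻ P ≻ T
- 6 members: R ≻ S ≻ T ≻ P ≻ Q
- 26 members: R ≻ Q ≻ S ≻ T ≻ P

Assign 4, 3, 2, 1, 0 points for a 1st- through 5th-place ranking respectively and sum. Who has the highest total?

T: 39·4 + 40·4 + 39·0 + 6·2 + 26·1 = 354
R: 39·2 + 40·1 + 39·2 + 6·4 + 26·4 = 324
S: 39·0 + 40·3 + 39·3 + 6·3 + 26·2 = 307
Q: 39·3 + 40·0 + 39·4 + 6·0 + 26·3 = 351
P: 39·1 + 40·2 + 39·1 + 6·1 + 26·0 = 164
T has the highest Borda score (354).

T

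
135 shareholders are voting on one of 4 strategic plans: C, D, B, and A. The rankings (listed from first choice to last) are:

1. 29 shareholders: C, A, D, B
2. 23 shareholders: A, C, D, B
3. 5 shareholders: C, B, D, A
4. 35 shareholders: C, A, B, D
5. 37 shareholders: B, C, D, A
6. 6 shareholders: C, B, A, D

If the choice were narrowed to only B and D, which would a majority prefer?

B

Voters preferring B to D: 83; preferring D to B: 52.
B wins the head-to-head.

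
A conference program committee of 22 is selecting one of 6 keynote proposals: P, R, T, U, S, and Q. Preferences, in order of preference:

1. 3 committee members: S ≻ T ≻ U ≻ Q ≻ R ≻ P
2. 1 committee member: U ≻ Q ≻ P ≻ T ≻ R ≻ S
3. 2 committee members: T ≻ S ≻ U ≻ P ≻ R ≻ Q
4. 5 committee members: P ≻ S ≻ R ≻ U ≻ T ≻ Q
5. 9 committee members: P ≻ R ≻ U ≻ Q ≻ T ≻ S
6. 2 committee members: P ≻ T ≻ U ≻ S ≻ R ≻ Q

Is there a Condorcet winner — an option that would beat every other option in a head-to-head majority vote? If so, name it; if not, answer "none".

P

P vs R: 19–3 for P.
P vs T: 17–5 for P.
P vs U: 16–6 for P.
P vs S: 17–5 for P.
P vs Q: 18–4 for P.
P beats every other option head-to-head.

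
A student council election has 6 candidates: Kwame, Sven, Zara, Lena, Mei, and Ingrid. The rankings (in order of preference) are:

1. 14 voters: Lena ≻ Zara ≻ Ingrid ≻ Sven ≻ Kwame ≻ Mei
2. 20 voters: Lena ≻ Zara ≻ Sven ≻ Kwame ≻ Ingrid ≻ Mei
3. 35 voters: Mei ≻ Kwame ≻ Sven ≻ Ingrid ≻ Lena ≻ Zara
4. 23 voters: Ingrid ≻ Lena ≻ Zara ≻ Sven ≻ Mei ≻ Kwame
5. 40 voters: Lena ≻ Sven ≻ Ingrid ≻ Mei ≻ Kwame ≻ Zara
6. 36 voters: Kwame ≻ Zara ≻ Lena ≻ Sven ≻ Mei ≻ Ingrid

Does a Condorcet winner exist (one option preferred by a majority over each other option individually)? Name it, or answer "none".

Lena vs Kwame: 97–71 for Lena.
Lena vs Sven: 133–35 for Lena.
Lena vs Zara: 132–36 for Lena.
Lena vs Mei: 133–35 for Lena.
Lena vs Ingrid: 110–58 for Lena.
Lena beats every other option head-to-head.

Lena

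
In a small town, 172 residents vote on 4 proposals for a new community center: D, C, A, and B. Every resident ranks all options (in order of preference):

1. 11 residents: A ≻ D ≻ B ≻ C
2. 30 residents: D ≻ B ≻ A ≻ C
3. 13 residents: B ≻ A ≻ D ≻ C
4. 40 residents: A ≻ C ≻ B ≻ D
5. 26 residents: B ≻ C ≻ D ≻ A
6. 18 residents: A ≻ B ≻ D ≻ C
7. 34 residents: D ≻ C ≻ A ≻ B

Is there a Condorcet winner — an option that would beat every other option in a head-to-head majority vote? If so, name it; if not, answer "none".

none

Checking pairwise contests:
B beats D 97–75.
D beats C 106–66.
D beats A 90–82.
A beats B 103–69.
Every option loses at least one head-to-head, so there is no Condorcet winner.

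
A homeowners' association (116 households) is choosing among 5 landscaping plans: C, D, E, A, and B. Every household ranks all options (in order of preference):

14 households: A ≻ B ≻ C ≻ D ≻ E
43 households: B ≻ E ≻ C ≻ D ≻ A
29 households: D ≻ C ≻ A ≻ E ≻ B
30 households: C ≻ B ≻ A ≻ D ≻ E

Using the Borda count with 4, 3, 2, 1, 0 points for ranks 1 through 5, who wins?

C: 14·2 + 43·2 + 29·3 + 30·4 = 321
D: 14·1 + 43·1 + 29·4 + 30·1 = 203
E: 14·0 + 43·3 + 29·1 + 30·0 = 158
A: 14·4 + 43·0 + 29·2 + 30·2 = 174
B: 14·3 + 43·4 + 29·0 + 30·3 = 304
C has the highest Borda score (321).

C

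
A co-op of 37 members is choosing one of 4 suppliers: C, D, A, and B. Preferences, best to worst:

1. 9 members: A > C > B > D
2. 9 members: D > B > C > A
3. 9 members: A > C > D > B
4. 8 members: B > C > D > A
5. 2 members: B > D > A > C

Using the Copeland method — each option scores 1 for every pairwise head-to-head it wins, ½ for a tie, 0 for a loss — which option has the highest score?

B

C: beats D; loses to A and B → score 1.
D: beats A; loses to C and B → score 1.
A: beats C; loses to D and B → score 1.
B: beats C, D, and A → score 3.
B has the best pairwise record.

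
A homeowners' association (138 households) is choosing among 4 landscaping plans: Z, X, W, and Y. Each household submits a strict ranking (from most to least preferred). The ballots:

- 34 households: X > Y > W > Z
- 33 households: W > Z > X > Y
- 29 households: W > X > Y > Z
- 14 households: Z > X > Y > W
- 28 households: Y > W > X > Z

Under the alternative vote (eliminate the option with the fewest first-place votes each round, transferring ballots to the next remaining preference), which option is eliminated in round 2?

Round 1: Z 14, X 34, W 62, Y 28. Eliminate Z.
Round 2: X 48, W 62, Y 28. Eliminate Y.

Y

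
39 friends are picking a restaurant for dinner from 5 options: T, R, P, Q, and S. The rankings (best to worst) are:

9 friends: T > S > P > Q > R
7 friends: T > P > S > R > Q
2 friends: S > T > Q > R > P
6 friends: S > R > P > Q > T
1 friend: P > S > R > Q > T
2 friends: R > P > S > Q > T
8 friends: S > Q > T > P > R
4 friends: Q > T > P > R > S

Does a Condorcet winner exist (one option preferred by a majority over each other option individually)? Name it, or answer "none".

Checking pairwise contests:
Q beats T 21–18.
T beats R 30–9.
T beats P 30–9.
P beats Q 25–14.
T beats S 20–19.
Every option loses at least one head-to-head, so there is no Condorcet winner.

none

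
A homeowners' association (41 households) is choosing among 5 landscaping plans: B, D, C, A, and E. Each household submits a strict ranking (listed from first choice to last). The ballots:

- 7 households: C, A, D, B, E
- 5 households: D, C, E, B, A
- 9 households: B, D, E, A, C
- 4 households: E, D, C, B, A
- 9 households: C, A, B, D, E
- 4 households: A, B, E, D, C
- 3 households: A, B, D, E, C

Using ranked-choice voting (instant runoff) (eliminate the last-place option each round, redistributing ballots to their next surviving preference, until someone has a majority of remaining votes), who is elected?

Round 1: B 9, D 5, C 16, A 7, E 4. Eliminate E.
Round 2: B 9, D 9, C 16, A 7. Eliminate A.
Round 3: B 16, D 9, C 16. Eliminate D.
Round 4: B 16, C 25. C has a majority.

C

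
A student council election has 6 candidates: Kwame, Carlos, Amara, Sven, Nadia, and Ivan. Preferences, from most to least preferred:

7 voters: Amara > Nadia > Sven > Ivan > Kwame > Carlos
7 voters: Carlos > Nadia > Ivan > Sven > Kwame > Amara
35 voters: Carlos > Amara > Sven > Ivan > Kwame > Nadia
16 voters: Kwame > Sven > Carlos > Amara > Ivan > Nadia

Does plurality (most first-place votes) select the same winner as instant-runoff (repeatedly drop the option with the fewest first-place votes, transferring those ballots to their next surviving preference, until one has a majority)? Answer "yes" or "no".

yes

Plurality — first-place votes: Kwame 16, Carlos 42, Amara 7, Sven 0, Nadia 0, Ivan 0. Winner: Carlos.
Instant-runoff — R1 Kwame 16, Carlos 42, Amara 7, Sven 0, Nadia 0, Ivan 0 (Carlos winner). Winner: Carlos.
The two methods agree.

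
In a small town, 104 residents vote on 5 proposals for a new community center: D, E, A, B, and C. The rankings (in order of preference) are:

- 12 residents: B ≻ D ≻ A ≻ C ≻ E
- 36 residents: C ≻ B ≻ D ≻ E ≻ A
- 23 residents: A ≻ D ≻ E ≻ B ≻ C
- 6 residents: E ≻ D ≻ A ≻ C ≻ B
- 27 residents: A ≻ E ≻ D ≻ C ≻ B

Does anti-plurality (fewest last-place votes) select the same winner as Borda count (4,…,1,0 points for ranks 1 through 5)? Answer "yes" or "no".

Anti-plurality — last-place votes: D 0, E 12, A 36, B 33, C 23. Winner: D.
Borda — scores: D 249, E 187, A 236, B 179, C 189. Winner: D.
The two methods agree.

yes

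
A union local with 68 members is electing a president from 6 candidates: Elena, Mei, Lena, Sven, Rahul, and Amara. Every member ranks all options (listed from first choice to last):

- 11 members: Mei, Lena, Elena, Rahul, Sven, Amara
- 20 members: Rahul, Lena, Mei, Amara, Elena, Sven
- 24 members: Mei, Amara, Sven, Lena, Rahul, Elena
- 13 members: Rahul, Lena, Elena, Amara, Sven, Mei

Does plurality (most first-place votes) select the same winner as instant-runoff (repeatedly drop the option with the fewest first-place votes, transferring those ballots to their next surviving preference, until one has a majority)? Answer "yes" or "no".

Plurality — first-place votes: Elena 0, Mei 35, Lena 0, Sven 0, Rahul 33, Amara 0. Winner: Mei.
Instant-runoff — R1 Elena 0, Mei 35, Lena 0, Sven 0, Rahul 33, Amara 0 (Mei winner). Winner: Mei.
The two methods agree.

yes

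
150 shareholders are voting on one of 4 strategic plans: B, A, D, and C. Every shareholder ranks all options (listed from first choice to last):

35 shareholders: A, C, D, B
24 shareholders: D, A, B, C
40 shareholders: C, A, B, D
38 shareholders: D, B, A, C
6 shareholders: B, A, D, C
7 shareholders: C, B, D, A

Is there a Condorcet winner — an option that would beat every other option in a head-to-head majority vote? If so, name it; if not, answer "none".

A

A vs B: 99–51 for A.
A vs D: 81–69 for A.
A vs C: 103–47 for A.
A beats every other option head-to-head.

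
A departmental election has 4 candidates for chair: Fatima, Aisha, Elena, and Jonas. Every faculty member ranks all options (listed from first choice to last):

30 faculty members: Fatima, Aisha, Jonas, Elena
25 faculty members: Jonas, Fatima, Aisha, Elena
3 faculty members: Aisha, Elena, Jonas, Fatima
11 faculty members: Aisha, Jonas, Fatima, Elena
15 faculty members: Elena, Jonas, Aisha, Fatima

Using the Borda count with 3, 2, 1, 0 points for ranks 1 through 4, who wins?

Fatima: 30·3 + 25·2 + 3·0 + 11·1 + 15·0 = 151
Aisha: 30·2 + 25·1 + 3·3 + 11·3 + 15·1 = 142
Elena: 30·0 + 25·0 + 3·2 + 11·0 + 15·3 = 51
Jonas: 30·1 + 25·3 + 3·1 + 11·2 + 15·2 = 160
Jonas has the highest Borda score (160).

Jonas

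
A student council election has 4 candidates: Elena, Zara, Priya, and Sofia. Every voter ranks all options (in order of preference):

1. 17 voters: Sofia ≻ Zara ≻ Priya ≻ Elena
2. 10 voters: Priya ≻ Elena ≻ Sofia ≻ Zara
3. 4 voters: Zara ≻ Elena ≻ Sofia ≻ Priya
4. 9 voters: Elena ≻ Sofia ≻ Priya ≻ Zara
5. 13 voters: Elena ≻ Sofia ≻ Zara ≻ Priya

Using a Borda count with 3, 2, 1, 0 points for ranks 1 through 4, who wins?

Sofia

Elena: 17·0 + 10·2 + 4·2 + 9·3 + 13·3 = 94
Zara: 17·2 + 10·0 + 4·3 + 9·0 + 13·1 = 59
Priya: 17·1 + 10·3 + 4·0 + 9·1 + 13·0 = 56
Sofia: 17·3 + 10·1 + 4·1 + 9·2 + 13·2 = 109
Sofia has the highest Borda score (109).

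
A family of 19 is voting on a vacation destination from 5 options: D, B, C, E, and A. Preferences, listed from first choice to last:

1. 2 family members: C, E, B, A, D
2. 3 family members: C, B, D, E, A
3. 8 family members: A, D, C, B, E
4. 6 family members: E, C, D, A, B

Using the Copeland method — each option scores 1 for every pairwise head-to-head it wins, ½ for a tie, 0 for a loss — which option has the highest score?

D: beats B and E; loses to C and A → score 2.
B: beats E; loses to D, C, and A → score 1.
C: beats D, B, E, and A → score 4.
E: beats A; loses to D, B, and C → score 1.
A: beats D and B; loses to C and E → score 2.
C has the best pairwise record.

C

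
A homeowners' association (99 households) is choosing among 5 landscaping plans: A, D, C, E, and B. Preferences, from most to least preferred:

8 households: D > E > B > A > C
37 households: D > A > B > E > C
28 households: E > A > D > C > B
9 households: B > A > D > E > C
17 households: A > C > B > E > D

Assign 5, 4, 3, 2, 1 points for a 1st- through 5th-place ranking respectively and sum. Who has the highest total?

A

A: 8·2 + 37·4 + 28·4 + 9·4 + 17·5 = 397
D: 8·5 + 37·5 + 28·3 + 9·3 + 17·1 = 353
C: 8·1 + 37·1 + 28·2 + 9·1 + 17·4 = 178
E: 8·4 + 37·2 + 28·5 + 9·2 + 17·2 = 298
B: 8·3 + 37·3 + 28·1 + 9·5 + 17·3 = 259
A has the highest Borda score (397).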